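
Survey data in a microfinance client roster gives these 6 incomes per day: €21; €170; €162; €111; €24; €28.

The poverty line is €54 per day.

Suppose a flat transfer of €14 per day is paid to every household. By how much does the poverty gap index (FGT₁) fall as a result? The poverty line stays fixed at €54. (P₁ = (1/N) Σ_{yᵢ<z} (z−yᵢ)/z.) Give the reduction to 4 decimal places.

0.1296

Before: below the line — €21, €24, €28; poverty gap index (FGT₁) = 0.274691.
After the €14 transfer: below the line — €35, €38, €42; poverty gap index (FGT₁) = 0.145062.
Reduction = 0.274691 − 0.145062 = 0.1296.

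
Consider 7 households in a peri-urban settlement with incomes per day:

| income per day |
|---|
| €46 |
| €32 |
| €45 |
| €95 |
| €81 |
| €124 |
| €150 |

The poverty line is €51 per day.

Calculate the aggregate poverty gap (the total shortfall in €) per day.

€30

Incomes under z: €32, €45, €46 (q = 3 of N = 7).
Individual gaps: 51−32 = 19; 51−45 = 6; 51−46 = 5.
Aggregate gap = €30.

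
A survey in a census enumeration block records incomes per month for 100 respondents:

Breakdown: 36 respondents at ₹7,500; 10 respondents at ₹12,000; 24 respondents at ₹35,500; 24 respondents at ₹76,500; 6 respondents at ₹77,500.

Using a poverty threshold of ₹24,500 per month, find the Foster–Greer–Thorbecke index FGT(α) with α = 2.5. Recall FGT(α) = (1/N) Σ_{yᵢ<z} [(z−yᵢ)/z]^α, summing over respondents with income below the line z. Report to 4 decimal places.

Poor units: 36×₹7,500, 10×₹12,000 (q = 46 of N = 100).
Normalized shortfalls: (24500−7500)/24500 = 0.6939 (×36); (24500−12000)/24500 = 0.5102 (×10).
Raised to α = 2.5: 0.40106 (×36); 0.18593 (×10).
Sum = 16.297429; FGT(2.5) = 16.297429 / 100 = 0.1630.

0.1630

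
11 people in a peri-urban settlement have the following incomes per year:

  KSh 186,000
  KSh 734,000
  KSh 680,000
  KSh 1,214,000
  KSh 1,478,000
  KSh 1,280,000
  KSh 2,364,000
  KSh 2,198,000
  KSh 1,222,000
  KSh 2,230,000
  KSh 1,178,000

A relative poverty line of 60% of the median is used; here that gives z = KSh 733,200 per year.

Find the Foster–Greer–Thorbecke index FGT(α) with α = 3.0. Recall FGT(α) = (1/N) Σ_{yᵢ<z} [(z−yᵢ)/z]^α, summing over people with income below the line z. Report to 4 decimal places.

0.0378

Incomes under z: KSh 186,000, KSh 680,000 (q = 2 of N = 11).
Gap ratios (z−y)/z: (733200−186000)/733200 = 0.7463; (733200−680000)/733200 = 0.0726.
Raised to α = 3.0: 0.41569; 0.00038.
Sum = 0.416073; FGT(3.0) = 0.416073 / 11 = 0.0378.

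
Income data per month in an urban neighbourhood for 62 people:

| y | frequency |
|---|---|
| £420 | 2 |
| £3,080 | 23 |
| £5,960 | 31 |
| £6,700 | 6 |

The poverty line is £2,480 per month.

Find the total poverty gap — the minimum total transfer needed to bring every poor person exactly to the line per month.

Poor units: 2×£420 (q = 2 of N = 62).
Individual gaps: 2×(2480−420) = 4120.
Aggregate gap = £4,120.

£4,120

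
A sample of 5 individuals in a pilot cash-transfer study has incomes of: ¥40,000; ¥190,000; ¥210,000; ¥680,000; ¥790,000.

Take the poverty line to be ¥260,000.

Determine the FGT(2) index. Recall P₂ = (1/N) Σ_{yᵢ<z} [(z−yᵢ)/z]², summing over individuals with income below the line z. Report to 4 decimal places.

Below the line: ¥40,000, ¥190,000, ¥210,000 (q = 3 of N = 5).
Normalized shortfalls: (260000−40000)/260000 = 0.8462; (260000−190000)/260000 = 0.2692; (260000−210000)/260000 = 0.1923.
Squared: 0.7160; 0.0725; 0.0370.
Sum = 0.825444; P₂ = 0.825444 / 5 = 0.1651.

0.1651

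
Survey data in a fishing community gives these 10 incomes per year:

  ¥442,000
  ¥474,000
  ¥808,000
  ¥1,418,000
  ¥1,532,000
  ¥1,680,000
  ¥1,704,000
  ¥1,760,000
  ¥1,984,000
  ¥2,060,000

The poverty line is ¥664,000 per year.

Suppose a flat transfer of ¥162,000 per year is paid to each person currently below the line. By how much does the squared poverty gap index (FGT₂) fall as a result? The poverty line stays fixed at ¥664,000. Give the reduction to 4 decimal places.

0.0184

Before: below the line — ¥442,000, ¥474,000; squared poverty gap index (FGT₂) = 0.019366.
After the ¥162,000 transfer: below the line — ¥604,000, ¥636,000; squared poverty gap index (FGT₂) = 0.000994.
Reduction = 0.019366 − 0.000994 = 0.0184.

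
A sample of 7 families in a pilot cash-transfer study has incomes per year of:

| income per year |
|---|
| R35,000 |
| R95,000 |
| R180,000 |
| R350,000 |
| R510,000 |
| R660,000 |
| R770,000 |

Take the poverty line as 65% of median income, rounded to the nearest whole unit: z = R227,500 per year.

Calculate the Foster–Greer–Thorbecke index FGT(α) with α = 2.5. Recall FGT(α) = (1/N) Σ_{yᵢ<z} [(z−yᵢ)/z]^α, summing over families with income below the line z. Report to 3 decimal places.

Below z: R35,000, R95,000, R180,000 (q = 3 of N = 7).
Relative gaps: (227500−35000)/227500 = 0.8462; (227500−95000)/227500 = 0.5824; (227500−180000)/227500 = 0.2088.
Raised to α = 2.5: 0.65860; 0.25887; 0.01992.
Sum = 0.937395; FGT(2.5) = 0.937395 / 7 = 0.134.

0.134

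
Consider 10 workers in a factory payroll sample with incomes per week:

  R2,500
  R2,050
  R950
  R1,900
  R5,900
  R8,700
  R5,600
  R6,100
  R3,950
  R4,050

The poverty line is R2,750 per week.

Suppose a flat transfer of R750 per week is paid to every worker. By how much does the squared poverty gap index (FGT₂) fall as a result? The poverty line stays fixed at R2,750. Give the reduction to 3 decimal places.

0.045

Before: below the line — R950, R1,900, R2,050, R2,500; squared poverty gap index (FGT₂) = 0.05970.
After the R750 transfer: below the line — R1,700, R2,650; squared poverty gap index (FGT₂) = 0.01471.
Reduction = 0.05970 − 0.01471 = 0.045.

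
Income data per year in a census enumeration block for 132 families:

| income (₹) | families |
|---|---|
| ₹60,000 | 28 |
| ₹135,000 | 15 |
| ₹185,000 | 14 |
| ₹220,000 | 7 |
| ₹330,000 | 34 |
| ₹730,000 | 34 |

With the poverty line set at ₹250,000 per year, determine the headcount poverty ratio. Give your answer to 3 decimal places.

0.485

64 of the 132 families have income below ₹250,000.
H = 64/132 = 0.485.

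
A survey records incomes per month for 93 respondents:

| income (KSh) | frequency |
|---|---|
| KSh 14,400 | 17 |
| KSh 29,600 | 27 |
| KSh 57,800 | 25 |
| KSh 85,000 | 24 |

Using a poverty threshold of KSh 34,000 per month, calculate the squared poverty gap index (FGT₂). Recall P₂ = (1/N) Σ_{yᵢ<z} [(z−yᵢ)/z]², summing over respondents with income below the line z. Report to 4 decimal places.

0.0656

Incomes under z: 17×KSh 14,400, 27×KSh 29,600 (q = 44 of N = 93).
Gap ratios (z−y)/z: (34000−14400)/34000 = 0.5765 (×17); (34000−29600)/34000 = 0.1294 (×27).
Squared: 0.3323 (×17); 0.0167 (×27).
Sum = 6.101592; P₂ = 6.101592 / 93 = 0.0656.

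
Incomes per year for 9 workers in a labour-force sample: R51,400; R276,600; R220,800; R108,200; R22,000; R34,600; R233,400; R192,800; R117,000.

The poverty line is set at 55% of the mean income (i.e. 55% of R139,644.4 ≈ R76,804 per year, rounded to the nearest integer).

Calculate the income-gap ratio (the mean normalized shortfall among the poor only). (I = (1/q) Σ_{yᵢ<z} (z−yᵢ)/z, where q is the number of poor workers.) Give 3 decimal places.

Poor units: R22,000, R34,600, R51,400 (q = 3 of N = 9).
Relative gaps: 0.7136, 0.5495, 0.3308; sum = 1.593823.
The income-gap ratio divides by q (the poor only): 1.593823 / 3 = 0.531.

0.531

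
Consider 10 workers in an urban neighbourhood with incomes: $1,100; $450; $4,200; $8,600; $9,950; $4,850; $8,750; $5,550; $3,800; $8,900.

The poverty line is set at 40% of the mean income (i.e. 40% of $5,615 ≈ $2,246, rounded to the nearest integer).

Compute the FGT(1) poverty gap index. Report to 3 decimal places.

0.131

Incomes under z: $450, $1,100 (q = 2 of N = 10).
Normalized shortfalls: (2246−450)/2246 = 0.7996; (2246−1100)/2246 = 0.5102.
Sum of shortfalls = 1.309884; P₁ averages over all N: 1.309884 / 10 = 0.131.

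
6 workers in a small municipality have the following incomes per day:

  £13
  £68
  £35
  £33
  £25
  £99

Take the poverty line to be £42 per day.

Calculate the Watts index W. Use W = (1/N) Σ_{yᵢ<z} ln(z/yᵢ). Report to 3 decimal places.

0.352

Below z: £13, £25, £33, £35 (q = 4 of N = 6).
Log shortfalls: ln(42/13) = 1.1727; ln(42/25) = 0.5188; ln(42/33) = 0.2412; ln(42/35) = 0.1823.
W = 2.114998 / 6 = 0.352.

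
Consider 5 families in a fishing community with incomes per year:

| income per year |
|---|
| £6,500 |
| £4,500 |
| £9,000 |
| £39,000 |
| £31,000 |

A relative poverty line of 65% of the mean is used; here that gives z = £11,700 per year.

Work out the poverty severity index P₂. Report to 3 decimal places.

0.126

Below z: £4,500, £6,500, £9,000 (q = 3 of N = 5).
Shortfall ratios: (11700−4500)/11700 = 0.6154; (11700−6500)/11700 = 0.4444; (11700−9000)/11700 = 0.2308.
Squared: 0.3787; 0.1975; 0.0533.
Sum = 0.629484; P₂ = 0.629484 / 5 = 0.126.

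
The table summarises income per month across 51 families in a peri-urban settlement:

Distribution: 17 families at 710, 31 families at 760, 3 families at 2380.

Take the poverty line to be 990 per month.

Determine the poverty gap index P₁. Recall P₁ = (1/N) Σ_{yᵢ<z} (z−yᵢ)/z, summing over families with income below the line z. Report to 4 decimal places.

0.2355

Incomes under z: 17×710, 31×760 (q = 48 of N = 51).
Normalized shortfalls: (990−710)/990 = 0.2828 (×17); (990−760)/990 = 0.2323 (×31).
Σ = 12.010101. Dividing by the full population N = 51 gives P₁ = 0.2355.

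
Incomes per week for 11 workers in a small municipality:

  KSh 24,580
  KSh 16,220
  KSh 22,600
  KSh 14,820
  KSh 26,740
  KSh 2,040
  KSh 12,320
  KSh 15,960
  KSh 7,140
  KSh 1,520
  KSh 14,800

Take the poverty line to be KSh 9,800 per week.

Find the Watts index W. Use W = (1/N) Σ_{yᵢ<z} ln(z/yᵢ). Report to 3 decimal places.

0.341

Below the line: KSh 1,520, KSh 2,040, KSh 7,140 (q = 3 of N = 11).
Log gaps: ln(9800/1520) = 1.8637; ln(9800/2040) = 1.5694; ln(9800/7140) = 0.3167.
W = 3.749774 / 11 = 0.341.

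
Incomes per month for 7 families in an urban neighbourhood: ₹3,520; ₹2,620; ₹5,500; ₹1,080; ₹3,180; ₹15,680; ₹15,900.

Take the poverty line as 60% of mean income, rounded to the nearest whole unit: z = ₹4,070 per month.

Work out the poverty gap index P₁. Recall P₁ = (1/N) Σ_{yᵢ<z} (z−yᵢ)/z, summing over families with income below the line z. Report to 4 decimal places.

0.2064

Below z: ₹1,080, ₹2,620, ₹3,180, ₹3,520 (q = 4 of N = 7).
Relative gaps: (4070−1080)/4070 = 0.7346; (4070−2620)/4070 = 0.3563; (4070−3180)/4070 = 0.2187; (4070−3520)/4070 = 0.1351.
Σ = 1.444717. Dividing by the full population N = 7 gives P₁ = 0.2064.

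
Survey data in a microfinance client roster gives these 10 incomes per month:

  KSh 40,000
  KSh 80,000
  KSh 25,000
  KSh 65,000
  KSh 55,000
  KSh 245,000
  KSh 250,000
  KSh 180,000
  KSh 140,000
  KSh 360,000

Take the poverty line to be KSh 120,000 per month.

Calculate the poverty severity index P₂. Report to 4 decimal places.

Poor units: KSh 25,000, KSh 40,000, KSh 55,000, KSh 65,000, KSh 80,000 (q = 5 of N = 10).
Relative gaps: (120000−25000)/120000 = 0.7917; (120000−40000)/120000 = 0.6667; (120000−55000)/120000 = 0.5417; (120000−65000)/120000 = 0.4583; (120000−80000)/120000 = 0.3333.
Squared: 0.6267; 0.4444; 0.2934; 0.2101; 0.1111.
Sum = 1.685764; P₂ = 1.685764 / 10 = 0.1686.

0.1686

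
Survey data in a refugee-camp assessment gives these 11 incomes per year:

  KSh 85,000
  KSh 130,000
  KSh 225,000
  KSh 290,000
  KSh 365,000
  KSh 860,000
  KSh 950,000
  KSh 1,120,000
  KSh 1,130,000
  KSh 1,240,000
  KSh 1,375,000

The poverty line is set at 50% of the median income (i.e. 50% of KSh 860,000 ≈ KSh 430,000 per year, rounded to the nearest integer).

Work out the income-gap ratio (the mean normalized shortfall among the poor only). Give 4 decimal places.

Poor units: KSh 85,000, KSh 130,000, KSh 225,000, KSh 290,000, KSh 365,000 (q = 5 of N = 11).
Shortfall ratios (z−y)/z: 0.8023, 0.6977, 0.4767, 0.3256, 0.1512; sum = 2.453488.
The income-gap ratio divides by q (the poor only): 2.453488 / 5 = 0.4907.

0.4907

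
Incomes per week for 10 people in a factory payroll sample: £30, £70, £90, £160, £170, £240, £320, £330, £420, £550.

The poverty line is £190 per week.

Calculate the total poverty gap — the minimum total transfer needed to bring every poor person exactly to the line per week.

£430

Incomes under z: £30, £70, £90, £160, £170 (q = 5 of N = 10).
Individual gaps: 190−30 = 160; 190−70 = 120; 190−90 = 100; 190−160 = 30; 190−170 = 20.
Aggregate gap = £430.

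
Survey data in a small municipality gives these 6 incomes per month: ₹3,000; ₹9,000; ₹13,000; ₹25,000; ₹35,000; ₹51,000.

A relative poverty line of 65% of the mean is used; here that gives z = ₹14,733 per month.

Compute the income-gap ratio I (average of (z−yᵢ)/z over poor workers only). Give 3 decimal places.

Incomes under z: ₹3,000, ₹9,000, ₹13,000 (q = 3 of N = 6).
Relative gaps: 0.7964, 0.3891, 0.1176; sum = 1.303129.
The income-gap ratio divides by q (the poor only): 1.303129 / 3 = 0.434.

0.434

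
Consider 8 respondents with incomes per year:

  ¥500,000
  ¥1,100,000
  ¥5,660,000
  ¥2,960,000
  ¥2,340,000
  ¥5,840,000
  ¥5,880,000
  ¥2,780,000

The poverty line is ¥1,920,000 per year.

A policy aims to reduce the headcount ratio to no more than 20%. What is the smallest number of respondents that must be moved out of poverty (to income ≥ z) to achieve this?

2 of the 8 respondents are poor, so H = 2/8 = 0.250.
A headcount ratio of at most 20% allows at most ⌊0.20 × 8⌋ = 1 poor respondents.
So at least 2 − 1 = 1 must be lifted.

1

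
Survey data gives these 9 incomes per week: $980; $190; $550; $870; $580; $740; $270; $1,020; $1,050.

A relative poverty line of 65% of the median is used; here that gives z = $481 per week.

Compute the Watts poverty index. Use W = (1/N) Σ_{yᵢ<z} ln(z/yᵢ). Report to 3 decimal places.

Below the line: $190, $270 (q = 2 of N = 9).
Log shortfalls: ln(481/190) = 0.9288; ln(481/270) = 0.5774.
W = 1.506289 / 9 = 0.167.

0.167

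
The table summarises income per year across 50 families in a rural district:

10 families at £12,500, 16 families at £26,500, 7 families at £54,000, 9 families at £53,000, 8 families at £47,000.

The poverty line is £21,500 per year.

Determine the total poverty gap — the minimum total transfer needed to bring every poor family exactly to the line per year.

Below the line: 10×£12,500 (q = 10 of N = 50).
Individual gaps: 10×(21500−12500) = 90000.
Aggregate gap = £90,000.

£90,000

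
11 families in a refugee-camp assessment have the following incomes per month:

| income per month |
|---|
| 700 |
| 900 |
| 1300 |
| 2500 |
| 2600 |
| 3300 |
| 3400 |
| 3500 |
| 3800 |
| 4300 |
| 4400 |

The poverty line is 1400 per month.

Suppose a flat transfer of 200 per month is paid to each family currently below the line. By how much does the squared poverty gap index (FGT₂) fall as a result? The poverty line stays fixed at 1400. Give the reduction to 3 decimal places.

Before: below the line — 700, 900, 1300; squared poverty gap index (FGT₂) = 0.03479.
After the 200 transfer: below the line — 900, 1100; squared poverty gap index (FGT₂) = 0.01577.
Reduction = 0.03479 − 0.01577 = 0.019.

0.019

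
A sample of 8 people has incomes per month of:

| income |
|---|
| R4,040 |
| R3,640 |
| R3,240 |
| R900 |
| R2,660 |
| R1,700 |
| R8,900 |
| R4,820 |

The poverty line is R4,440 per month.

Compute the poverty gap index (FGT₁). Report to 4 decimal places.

Below z: R900, R1,700, R2,660, R3,240, R3,640, R4,040 (q = 6 of N = 8).
Shortfall ratios: (4440−900)/4440 = 0.7973; (4440−1700)/4440 = 0.6171; (4440−2660)/4440 = 0.4009; (4440−3240)/4440 = 0.2703; (4440−3640)/4440 = 0.1802; (4440−4040)/4440 = 0.0901.
Sum of shortfalls = 2.355856; P₁ averages over all N: 2.355856 / 8 = 0.2945.

0.2945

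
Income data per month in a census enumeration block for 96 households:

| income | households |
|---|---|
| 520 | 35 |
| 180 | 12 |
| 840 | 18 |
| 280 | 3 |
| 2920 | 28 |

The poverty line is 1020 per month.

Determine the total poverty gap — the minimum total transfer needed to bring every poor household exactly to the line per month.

33040

Incomes under z: 12×180, 3×280, 35×520, 18×840 (q = 68 of N = 96).
Individual gaps: 12×(1020−180) = 10080; 3×(1020−280) = 2220; 35×(1020−520) = 17500; 18×(1020−840) = 3240.
Aggregate gap = 33040.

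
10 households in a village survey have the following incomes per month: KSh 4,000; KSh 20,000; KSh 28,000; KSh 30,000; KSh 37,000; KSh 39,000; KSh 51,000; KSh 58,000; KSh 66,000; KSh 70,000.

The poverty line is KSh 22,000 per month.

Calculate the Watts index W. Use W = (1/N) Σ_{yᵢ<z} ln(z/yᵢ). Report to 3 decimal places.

0.180

Poor units: KSh 4,000, KSh 20,000 (q = 2 of N = 10).
Log shortfalls: ln(22000/4000) = 1.7047; ln(22000/20000) = 0.0953.
W = 1.800058 / 10 = 0.180.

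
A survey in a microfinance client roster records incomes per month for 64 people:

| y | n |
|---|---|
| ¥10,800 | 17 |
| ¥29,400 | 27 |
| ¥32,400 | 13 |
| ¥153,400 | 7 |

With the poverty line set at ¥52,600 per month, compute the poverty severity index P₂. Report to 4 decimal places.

0.2798

Poor units: 17×¥10,800, 27×¥29,400, 13×¥32,400 (q = 57 of N = 64).
Shortfall ratios: (52600−10800)/52600 = 0.7947 (×17); (52600−29400)/52600 = 0.4411 (×27); (52600−32400)/52600 = 0.3840 (×13).
Squared: 0.6315 (×17); 0.1945 (×27); 0.1475 (×13).
Sum = 17.905449; P₂ = 17.905449 / 64 = 0.2798.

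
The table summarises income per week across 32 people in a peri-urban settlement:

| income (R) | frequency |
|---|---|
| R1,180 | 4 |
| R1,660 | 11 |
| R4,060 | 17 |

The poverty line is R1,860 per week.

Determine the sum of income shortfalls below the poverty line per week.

R4,920

Poor units: 4×R1,180, 11×R1,660 (q = 15 of N = 32).
Individual gaps: 4×(1860−1180) = 2720; 11×(1860−1660) = 2200.
Aggregate gap = R4,920.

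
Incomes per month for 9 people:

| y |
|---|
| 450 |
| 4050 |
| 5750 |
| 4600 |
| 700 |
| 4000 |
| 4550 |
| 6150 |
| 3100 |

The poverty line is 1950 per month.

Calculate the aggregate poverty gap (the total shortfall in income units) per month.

Below the line: 450, 700 (q = 2 of N = 9).
Individual gaps: 1950−450 = 1500; 1950−700 = 1250.
Aggregate gap = 2750.

2750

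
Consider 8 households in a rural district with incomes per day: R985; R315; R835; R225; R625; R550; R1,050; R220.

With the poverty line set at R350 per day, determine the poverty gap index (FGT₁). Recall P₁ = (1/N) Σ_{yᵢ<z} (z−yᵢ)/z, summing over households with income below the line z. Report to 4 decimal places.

0.1036

Poor units: R220, R225, R315 (q = 3 of N = 8).
Shortfall ratios: (350−220)/350 = 0.3714; (350−225)/350 = 0.3571; (350−315)/350 = 0.1000.
Σ = 0.828571. Dividing by the full population N = 8 gives P₁ = 0.1036.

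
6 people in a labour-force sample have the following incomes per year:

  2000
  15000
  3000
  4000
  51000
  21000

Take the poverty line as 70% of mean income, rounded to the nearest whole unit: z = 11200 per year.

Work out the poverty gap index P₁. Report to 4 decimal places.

Below z: 2000, 3000, 4000 (q = 3 of N = 6).
Shortfall ratios: (11200−2000)/11200 = 0.8214; (11200−3000)/11200 = 0.7321; (11200−4000)/11200 = 0.6429.
Sum of shortfalls = 2.196429; P₁ averages over all N: 2.196429 / 6 = 0.3661.

0.3661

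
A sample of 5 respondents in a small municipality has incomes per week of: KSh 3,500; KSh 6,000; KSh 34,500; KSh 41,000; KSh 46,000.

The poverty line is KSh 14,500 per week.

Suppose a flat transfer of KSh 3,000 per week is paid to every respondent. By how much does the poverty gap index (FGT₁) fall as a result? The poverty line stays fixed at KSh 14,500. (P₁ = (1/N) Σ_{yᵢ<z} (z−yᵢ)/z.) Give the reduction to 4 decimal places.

0.0828

Before: below the line — KSh 3,500, KSh 6,000; poverty gap index (FGT₁) = 0.268966.
After the KSh 3,000 transfer: below the line — KSh 6,500, KSh 9,000; poverty gap index (FGT₁) = 0.186207.
Reduction = 0.268966 − 0.186207 = 0.0828.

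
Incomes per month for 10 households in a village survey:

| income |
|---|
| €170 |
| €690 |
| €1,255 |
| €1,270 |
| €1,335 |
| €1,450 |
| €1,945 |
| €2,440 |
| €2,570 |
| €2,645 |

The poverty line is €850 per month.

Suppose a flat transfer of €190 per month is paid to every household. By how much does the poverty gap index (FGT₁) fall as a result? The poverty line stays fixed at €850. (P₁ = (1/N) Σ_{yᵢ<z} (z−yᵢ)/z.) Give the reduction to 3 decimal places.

Before: below the line — €170, €690; poverty gap index (FGT₁) = 0.09882.
After the €190 transfer: below the line — €360; poverty gap index (FGT₁) = 0.05765.
Reduction = 0.09882 − 0.05765 = 0.041.

0.041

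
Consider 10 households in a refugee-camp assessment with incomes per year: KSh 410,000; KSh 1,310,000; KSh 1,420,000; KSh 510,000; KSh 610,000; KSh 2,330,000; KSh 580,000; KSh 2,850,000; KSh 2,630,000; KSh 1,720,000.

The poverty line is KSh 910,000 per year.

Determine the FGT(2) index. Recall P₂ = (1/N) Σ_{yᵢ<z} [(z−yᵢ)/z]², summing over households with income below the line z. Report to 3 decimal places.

Poor units: KSh 410,000, KSh 510,000, KSh 580,000, KSh 610,000 (q = 4 of N = 10).
Shortfall ratios: (910000−410000)/910000 = 0.5495; (910000−510000)/910000 = 0.4396; (910000−580000)/910000 = 0.3626; (910000−610000)/910000 = 0.3297.
Squared: 0.3019; 0.1932; 0.1315; 0.1087.
Sum = 0.735298; P₂ = 0.735298 / 10 = 0.074.

0.074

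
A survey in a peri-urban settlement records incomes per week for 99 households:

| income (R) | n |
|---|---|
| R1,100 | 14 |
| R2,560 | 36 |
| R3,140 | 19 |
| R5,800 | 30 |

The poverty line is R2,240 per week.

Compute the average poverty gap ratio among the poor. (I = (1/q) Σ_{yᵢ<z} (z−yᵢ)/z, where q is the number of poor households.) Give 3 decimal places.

0.509

Incomes under z: 14×R1,100 (q = 14 of N = 99).
Shortfall ratios (z−y)/z: 0.5089 (×14); sum = 7.125000.
The income-gap ratio divides by q (the poor only): 7.125000 / 14 = 0.509.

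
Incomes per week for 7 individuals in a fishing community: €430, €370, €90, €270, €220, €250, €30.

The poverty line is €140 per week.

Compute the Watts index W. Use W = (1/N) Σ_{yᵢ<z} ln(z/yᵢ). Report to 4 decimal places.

0.2832

Poor units: €30, €90 (q = 2 of N = 7).
Log gaps: ln(140/30) = 1.5404; ln(140/90) = 0.4418.
W = 1.982278 / 7 = 0.2832.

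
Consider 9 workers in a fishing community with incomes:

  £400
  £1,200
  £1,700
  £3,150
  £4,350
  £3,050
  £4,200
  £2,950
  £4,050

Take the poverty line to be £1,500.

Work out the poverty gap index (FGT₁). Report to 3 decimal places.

Poor units: £400, £1,200 (q = 2 of N = 9).
Shortfall ratios: (1500−400)/1500 = 0.7333; (1500−1200)/1500 = 0.2000.
Σ = 0.933333. Dividing by the full population N = 9 gives P₁ = 0.104.

0.104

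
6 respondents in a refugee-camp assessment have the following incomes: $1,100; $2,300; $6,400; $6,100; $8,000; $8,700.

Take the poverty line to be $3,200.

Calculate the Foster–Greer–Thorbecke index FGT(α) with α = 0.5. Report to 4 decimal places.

0.2234

Poor units: $1,100, $2,300 (q = 2 of N = 6).
Normalized shortfalls: (3200−1100)/3200 = 0.6562; (3200−2300)/3200 = 0.2812.
Raised to α = 0.5: 0.81009; 0.53033.
Sum = 1.340423; FGT(0.5) = 1.340423 / 6 = 0.2234.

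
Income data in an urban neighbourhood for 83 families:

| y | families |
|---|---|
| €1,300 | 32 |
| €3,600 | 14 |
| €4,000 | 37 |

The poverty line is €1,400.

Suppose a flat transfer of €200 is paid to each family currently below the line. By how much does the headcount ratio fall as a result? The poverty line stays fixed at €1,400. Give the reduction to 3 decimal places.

Before: below the line — 32×€1,300; headcount ratio = 0.38554.
After the €200 transfer: below the line — none; headcount ratio = 0.00000.
Reduction = 0.38554 − 0.00000 = 0.386.

0.386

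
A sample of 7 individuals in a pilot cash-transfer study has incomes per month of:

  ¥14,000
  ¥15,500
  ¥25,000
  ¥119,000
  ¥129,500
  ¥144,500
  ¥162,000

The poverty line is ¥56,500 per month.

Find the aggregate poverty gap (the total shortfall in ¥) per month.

Below the line: ¥14,000, ¥15,500, ¥25,000 (q = 3 of N = 7).
Individual gaps: 56500−14000 = 42500; 56500−15500 = 41000; 56500−25000 = 31500.
Aggregate gap = ¥115,000.

¥115,000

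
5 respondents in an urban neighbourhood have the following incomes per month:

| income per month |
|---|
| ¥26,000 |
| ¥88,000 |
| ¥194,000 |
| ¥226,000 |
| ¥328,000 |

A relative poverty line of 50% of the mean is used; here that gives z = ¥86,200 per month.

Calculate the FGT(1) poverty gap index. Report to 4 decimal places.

Poor units: ¥26,000 (q = 1 of N = 5).
Shortfall ratios: (86200−26000)/86200 = 0.6984.
Σ = 0.698376. Dividing by the full population N = 5 gives P₁ = 0.1397.

0.1397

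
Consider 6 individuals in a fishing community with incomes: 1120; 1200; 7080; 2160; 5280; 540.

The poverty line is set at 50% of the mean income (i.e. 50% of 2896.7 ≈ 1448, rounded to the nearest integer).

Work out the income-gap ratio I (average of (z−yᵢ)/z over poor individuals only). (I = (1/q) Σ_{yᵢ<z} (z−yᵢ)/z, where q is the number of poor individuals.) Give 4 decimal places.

0.3416

Below z: 540, 1120, 1200 (q = 3 of N = 6).
Relative gaps: 0.6271, 0.2265, 0.1713; sum = 1.024862.
I averages over the q = 3 poor units only: 1.024862 / 3 = 0.3416.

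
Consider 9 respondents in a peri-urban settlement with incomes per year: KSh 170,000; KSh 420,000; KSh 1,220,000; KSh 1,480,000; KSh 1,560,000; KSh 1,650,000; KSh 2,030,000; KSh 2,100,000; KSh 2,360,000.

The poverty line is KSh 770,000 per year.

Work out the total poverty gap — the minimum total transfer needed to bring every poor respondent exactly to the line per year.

KSh 950,000

Below the line: KSh 170,000, KSh 420,000 (q = 2 of N = 9).
Individual gaps: 770000−170000 = 600000; 770000−420000 = 350000.
Aggregate gap = KSh 950,000.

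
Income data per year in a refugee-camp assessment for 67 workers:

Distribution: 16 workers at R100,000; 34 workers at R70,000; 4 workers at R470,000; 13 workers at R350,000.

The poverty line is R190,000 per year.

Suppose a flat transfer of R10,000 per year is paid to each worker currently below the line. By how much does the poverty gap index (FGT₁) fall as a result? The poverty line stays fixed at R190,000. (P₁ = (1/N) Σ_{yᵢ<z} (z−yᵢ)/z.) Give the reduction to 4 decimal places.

0.0393

Before: below the line — 34×R70,000, 16×R100,000; poverty gap index (FGT₁) = 0.433621.
After the R10,000 transfer: below the line — 34×R80,000, 16×R110,000; poverty gap index (FGT₁) = 0.394344.
Reduction = 0.433621 − 0.394344 = 0.0393.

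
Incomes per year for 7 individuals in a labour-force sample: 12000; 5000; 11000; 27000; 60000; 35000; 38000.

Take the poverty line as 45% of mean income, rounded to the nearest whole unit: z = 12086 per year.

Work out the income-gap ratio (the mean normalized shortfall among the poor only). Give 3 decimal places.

Below z: 5000, 11000, 12000 (q = 3 of N = 7).
Relative gaps: 0.5863, 0.0899, 0.0071; sum = 0.683270.
I averages over the q = 3 poor units only: 0.683270 / 3 = 0.228.

0.228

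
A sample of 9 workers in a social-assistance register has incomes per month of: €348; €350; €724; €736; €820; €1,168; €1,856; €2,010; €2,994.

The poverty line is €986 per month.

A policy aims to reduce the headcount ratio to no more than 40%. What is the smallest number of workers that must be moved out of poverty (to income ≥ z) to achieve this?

Currently q = 5 of N = 9 are below the line (H = 0.556).
A headcount ratio of at most 40% allows at most ⌊0.40 × 9⌋ = 3 poor workers.
So at least 5 − 3 = 2 must be lifted.

2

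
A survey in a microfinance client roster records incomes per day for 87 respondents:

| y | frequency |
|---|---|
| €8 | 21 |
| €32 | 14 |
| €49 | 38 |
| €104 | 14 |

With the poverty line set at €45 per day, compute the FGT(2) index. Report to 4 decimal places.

Below the line: 21×€8, 14×€32 (q = 35 of N = 87).
Shortfall ratios: (45−8)/45 = 0.8222 (×21); (45−32)/45 = 0.2889 (×14).
Squared: 0.6760 (×21); 0.0835 (×14).
Sum = 15.365432; P₂ = 15.365432 / 87 = 0.1766.

0.1766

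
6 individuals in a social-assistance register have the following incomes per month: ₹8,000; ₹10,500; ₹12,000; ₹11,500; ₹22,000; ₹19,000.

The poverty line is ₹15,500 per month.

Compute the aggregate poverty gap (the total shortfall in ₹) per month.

₹20,000

Below z: ₹8,000, ₹10,500, ₹11,500, ₹12,000 (q = 4 of N = 6).
Individual gaps: 15500−8000 = 7500; 15500−10500 = 5000; 15500−11500 = 4000; 15500−12000 = 3500.
Aggregate gap = ₹20,000.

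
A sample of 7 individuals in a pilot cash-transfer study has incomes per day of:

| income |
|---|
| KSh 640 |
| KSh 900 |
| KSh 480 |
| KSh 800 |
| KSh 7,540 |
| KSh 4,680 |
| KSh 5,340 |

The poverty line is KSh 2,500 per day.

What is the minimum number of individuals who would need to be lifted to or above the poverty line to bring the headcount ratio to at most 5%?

4 of the 7 individuals are poor, so H = 4/7 = 0.571.
A headcount ratio of at most 5% allows at most ⌊0.05 × 7⌋ = 0 poor individuals.
So at least 4 − 0 = 4 must be lifted.

4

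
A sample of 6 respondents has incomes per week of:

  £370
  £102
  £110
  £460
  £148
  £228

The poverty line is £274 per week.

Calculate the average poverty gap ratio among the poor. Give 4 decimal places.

0.4635

Below the line: £102, £110, £148, £228 (q = 4 of N = 6).
Shortfall ratios (z−y)/z: 0.6277, 0.5985, 0.4599, 0.1679; sum = 1.854015.
I averages over the q = 4 poor units only: 1.854015 / 4 = 0.4635.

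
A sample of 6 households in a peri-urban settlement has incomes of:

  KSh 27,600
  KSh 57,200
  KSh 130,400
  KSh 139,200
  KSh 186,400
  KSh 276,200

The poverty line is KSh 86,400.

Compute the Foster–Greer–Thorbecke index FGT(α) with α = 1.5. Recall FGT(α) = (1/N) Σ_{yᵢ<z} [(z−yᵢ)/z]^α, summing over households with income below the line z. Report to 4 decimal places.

0.1263

Below z: KSh 27,600, KSh 57,200 (q = 2 of N = 6).
Normalized shortfalls: (86400−27600)/86400 = 0.6806; (86400−57200)/86400 = 0.3380.
Raised to α = 1.5: 0.56143; 0.19647.
Sum = 0.757903; FGT(1.5) = 0.757903 / 6 = 0.1263.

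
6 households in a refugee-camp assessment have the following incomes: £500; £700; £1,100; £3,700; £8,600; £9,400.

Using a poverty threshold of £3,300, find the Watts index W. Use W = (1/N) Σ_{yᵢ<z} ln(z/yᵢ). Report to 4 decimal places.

Incomes under z: £500, £700, £1,100 (q = 3 of N = 6).
Log gaps: ln(3300/500) = 1.8871; ln(3300/700) = 1.5506; ln(3300/1100) = 1.0986.
W = 4.536279 / 6 = 0.7560.

0.7560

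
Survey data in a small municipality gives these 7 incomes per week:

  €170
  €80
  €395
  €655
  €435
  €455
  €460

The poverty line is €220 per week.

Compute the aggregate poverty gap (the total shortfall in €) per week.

Poor units: €80, €170 (q = 2 of N = 7).
Individual gaps: 220−80 = 140; 220−170 = 50.
Aggregate gap = €190.

€190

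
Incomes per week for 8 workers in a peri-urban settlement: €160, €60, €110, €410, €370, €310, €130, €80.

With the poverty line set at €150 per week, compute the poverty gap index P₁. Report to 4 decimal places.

Poor units: €60, €80, €110, €130 (q = 4 of N = 8).
Normalized shortfalls: (150−60)/150 = 0.6000; (150−80)/150 = 0.4667; (150−110)/150 = 0.2667; (150−130)/150 = 0.1333.
Σ = 1.466667. Dividing by the full population N = 8 gives P₁ = 0.1833.

0.1833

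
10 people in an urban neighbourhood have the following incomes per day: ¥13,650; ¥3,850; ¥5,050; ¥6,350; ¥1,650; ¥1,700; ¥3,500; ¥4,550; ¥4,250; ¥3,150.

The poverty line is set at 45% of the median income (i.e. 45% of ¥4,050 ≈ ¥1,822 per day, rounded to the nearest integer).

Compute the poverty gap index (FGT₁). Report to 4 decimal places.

0.0161

Below the line: ¥1,650, ¥1,700 (q = 2 of N = 10).
Shortfall ratios: (1822−1650)/1822 = 0.0944; (1822−1700)/1822 = 0.0670.
Σ = 0.161361. Dividing by the full population N = 10 gives P₁ = 0.0161.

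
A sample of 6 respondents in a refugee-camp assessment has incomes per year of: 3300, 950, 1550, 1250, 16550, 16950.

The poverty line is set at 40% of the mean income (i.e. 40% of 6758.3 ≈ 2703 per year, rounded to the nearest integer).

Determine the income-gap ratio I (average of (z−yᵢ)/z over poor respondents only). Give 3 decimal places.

0.538

Below z: 950, 1250, 1550 (q = 3 of N = 6).
Shortfall ratios (z−y)/z: 0.6485, 0.5376, 0.4266; sum = 1.612653.
The income-gap ratio divides by q (the poor only): 1.612653 / 3 = 0.538.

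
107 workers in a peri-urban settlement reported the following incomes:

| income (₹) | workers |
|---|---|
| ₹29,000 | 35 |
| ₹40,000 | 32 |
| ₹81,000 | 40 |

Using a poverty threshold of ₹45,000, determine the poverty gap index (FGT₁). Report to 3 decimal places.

Below the line: 35×₹29,000, 32×₹40,000 (q = 67 of N = 107).
Shortfall ratios: (45000−29000)/45000 = 0.3556 (×35); (45000−40000)/45000 = 0.1111 (×32).
Sum of shortfalls = 16.000000; P₁ averages over all N: 16.000000 / 107 = 0.150.

0.150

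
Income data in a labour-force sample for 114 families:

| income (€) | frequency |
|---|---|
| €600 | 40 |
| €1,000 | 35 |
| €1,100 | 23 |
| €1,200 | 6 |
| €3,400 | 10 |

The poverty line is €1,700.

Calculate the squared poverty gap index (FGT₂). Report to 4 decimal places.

0.2286

Below z: 40×€600, 35×€1,000, 23×€1,100, 6×€1,200 (q = 104 of N = 114).
Normalized shortfalls: (1700−600)/1700 = 0.6471 (×40); (1700−1000)/1700 = 0.4118 (×35); (1700−1100)/1700 = 0.3529 (×23); (1700−1200)/1700 = 0.2941 (×6).
Squared: 0.4187 (×40); 0.1696 (×35); 0.1246 (×23); 0.0865 (×6).
Sum = 26.065744; P₂ = 26.065744 / 114 = 0.2286.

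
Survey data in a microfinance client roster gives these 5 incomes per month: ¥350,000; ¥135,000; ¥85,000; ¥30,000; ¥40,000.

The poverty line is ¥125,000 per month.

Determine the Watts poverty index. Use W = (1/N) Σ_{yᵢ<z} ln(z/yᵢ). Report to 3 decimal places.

0.590

Below z: ¥30,000, ¥40,000, ¥85,000 (q = 3 of N = 5).
Log gaps: ln(125000/30000) = 1.4271; ln(125000/40000) = 1.1394; ln(125000/85000) = 0.3857.
W = 2.952213 / 5 = 0.590.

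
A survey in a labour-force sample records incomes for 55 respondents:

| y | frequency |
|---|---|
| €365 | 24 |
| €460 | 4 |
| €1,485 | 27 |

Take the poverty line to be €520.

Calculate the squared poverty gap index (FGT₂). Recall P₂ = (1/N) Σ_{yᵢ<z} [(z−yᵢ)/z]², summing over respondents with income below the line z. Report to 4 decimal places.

0.0397

Poor units: 24×€365, 4×€460 (q = 28 of N = 55).
Normalized shortfalls: (520−365)/520 = 0.2981 (×24); (520−460)/520 = 0.1154 (×4).
Squared: 0.0888 (×24); 0.0133 (×4).
Sum = 2.185651; P₂ = 2.185651 / 55 = 0.0397.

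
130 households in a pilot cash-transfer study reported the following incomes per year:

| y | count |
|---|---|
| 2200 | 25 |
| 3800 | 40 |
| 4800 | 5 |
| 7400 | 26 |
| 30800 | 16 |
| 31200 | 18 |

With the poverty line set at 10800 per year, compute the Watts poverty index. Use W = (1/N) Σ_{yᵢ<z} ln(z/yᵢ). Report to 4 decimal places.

Below the line: 25×2200, 40×3800, 5×4800, 26×7400 (q = 96 of N = 130).
Log gaps: ln(10800/2200) = 1.5911 (×25); ln(10800/3800) = 1.0445 (×40); ln(10800/4800) = 0.8109 (×5); ln(10800/7400) = 0.3781 (×26).
W = 95.443393 / 130 = 0.7342.

0.7342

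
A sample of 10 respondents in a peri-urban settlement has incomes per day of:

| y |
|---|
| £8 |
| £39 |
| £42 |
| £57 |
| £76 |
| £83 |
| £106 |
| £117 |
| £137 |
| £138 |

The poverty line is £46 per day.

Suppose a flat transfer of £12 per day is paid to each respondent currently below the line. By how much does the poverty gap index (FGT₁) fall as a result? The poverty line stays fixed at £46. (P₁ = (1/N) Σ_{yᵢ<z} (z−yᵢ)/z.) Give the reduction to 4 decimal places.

Before: below the line — £8, £39, £42; poverty gap index (FGT₁) = 0.106522.
After the £12 transfer: below the line — £20; poverty gap index (FGT₁) = 0.056522.
Reduction = 0.106522 − 0.056522 = 0.0500.

0.0500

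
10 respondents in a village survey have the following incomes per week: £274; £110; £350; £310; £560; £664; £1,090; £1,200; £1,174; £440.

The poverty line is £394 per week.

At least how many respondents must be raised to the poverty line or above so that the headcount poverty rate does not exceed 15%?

3

Currently q = 4 of N = 10 are below the line (H = 0.400).
A headcount ratio of at most 15% allows at most ⌊0.15 × 10⌋ = 1 poor respondents.
So at least 4 − 1 = 3 must be lifted.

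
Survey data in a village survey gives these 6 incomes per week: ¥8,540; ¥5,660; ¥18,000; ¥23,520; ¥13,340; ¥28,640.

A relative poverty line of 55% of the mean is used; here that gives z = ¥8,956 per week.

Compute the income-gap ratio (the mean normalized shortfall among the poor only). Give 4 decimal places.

0.2072

Poor units: ¥5,660, ¥8,540 (q = 2 of N = 6).
Shortfall ratios (z−y)/z: 0.3680, 0.0464; sum = 0.414471.
I averages over the q = 2 poor units only: 0.414471 / 2 = 0.2072.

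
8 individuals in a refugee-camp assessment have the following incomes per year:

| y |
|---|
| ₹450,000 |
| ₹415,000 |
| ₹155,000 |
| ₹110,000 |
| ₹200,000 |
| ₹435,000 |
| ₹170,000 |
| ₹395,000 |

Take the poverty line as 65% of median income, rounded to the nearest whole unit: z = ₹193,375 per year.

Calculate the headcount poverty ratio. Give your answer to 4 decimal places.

3 of the 8 individuals have income below ₹193,375.
H = 3/8 = 0.3750.

0.3750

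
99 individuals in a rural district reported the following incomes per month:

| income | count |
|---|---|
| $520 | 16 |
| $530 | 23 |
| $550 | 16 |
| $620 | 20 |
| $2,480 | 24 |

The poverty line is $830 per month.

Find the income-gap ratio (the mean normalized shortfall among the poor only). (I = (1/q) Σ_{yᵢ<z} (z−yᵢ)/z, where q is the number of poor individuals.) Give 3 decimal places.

0.330

Below z: 16×$520, 23×$530, 16×$550, 20×$620 (q = 75 of N = 99).
Relative gaps: 0.3735 (×16), 0.3614 (×23), 0.3373 (×16), 0.2530 (×20); sum = 24.746988.
I averages over the q = 75 poor units only: 24.746988 / 75 = 0.330.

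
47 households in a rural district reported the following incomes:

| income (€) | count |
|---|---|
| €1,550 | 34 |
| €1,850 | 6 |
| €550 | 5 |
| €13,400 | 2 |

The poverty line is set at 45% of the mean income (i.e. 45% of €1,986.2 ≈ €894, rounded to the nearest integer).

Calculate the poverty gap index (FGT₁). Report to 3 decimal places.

Poor units: 5×€550 (q = 5 of N = 47).
Shortfall ratios: (894−550)/894 = 0.3848 (×5).
Sum of shortfalls = 1.923937; P₁ averages over all N: 1.923937 / 47 = 0.041.

0.041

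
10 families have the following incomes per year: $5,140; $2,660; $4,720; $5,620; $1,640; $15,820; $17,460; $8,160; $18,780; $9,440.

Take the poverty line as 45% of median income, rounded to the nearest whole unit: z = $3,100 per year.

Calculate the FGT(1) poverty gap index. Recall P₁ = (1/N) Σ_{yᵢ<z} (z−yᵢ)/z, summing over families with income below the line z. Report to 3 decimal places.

Poor units: $1,640, $2,660 (q = 2 of N = 10).
Shortfall ratios: (3100−1640)/3100 = 0.4710; (3100−2660)/3100 = 0.1419.
Σ = 0.612903. Dividing by the full population N = 10 gives P₁ = 0.061.

0.061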